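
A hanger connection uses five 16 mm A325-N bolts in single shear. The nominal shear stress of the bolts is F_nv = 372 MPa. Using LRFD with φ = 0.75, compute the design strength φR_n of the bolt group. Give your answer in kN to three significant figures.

280 kN

A_b = π × 16² / 4 = 201.1 mm².
R_n = F_nv · A_b · n · n_s = 372 × 201.1 × 5 × 1 / 1000 = 374 kN.
Design strength φR_n = 0.75 × 374 = 280 kN.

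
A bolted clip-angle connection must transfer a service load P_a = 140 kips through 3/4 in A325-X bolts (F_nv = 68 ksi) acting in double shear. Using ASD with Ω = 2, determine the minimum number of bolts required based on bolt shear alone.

A_b = π·0.75²/4 = 0.4418 in².
Per-bolt allowable strength R_n/Ω = 68 × 0.4418 × 2 / 2 = 30.04 kips.
n ≥ 140 / 30.04 = 4.66 → use 5 bolts.

5 bolts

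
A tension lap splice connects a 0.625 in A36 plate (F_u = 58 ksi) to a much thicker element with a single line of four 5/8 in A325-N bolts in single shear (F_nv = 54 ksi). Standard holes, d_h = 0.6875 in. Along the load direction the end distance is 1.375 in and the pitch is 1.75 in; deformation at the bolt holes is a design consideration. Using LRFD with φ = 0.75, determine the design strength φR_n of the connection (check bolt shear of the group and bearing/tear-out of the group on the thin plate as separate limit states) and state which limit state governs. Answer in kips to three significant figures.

Bolt shear: A_b = π·0.625²/4 = 0.3068 in²; R_n = 54 × 0.3068 × 4 × 1 = 66.27 kips → 0.75 × 66.27 = 49.7 kips.
Bearing (1.2 l_c t F_u ≤ 2.4 d t F_u): upper limit = 2.4·0.625·0.625·58 = 54.38 kips.
  Edge l_c = 1.375 − 0.6875/2 = 1.031 → r_n = 44.86 kips; interior l_c = 1.75 − 0.6875 = 1.062 → r_n = 46.22 kips.
  R_n,bearing = 1·44.86 + 3·46.22 = 183.5 kips → 0.75 × 183.5 = 138 kips.
Bolt shear governs: 49.7 kips.

49.7 kips (bolt shear governs)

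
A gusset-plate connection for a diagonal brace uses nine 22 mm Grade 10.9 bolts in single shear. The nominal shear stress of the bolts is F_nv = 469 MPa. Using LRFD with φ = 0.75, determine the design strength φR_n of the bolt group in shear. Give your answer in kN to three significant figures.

1200 kN

A_b = π × 22² / 4 = 380.1 mm².
R_n = F_nv · A_b · n · n_s = 469 × 380.1 × 9 × 1 / 1000 = 1605 kN.
Design strength φR_n = 0.75 × 1605 = 1200 kN.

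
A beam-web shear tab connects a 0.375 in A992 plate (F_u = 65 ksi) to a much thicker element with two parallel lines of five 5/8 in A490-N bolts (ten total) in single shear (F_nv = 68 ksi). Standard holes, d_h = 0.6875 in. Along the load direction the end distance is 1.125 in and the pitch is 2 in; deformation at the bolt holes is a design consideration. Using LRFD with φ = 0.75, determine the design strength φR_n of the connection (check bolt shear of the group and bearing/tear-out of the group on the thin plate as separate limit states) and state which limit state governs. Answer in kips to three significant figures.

156 kips (bolt shear governs)

Bolt shear: A_b = π·0.625²/4 = 0.3068 in²; R_n = 68 × 0.3068 × 10 × 1 = 208.6 kips → 0.75 × 208.6 = 156 kips.
Bearing (1.2 l_c t F_u ≤ 2.4 d t F_u): upper limit = 2.4·0.625·0.375·65 = 36.56 kips.
  Edge l_c = 1.125 − 0.6875/2 = 0.7812 → r_n = 22.85 kips; interior l_c = 2 − 0.6875 = 1.312 → r_n = 36.56 kips.
  R_n,bearing = 2·22.85 + 8·36.56 = 338.2 kips → 0.75 × 338.2 = 254 kips.
Bolt shear governs: 156 kips.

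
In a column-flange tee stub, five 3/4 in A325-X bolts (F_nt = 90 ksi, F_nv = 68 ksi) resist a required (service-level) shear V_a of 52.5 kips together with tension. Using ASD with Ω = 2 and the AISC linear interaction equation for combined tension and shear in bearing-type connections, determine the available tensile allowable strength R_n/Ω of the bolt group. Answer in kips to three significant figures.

A_b = π·0.75²/4 = 0.4418 in²; f_rv = 52.5 / (5 × 0.4418) = 23.77 ksi.
F'_nt = 1.3 F_nt − (Ω F_nt / F_nv) f_rv = 1.3·90 − (2·90/68)·23.77 = 54.09 ksi, capped at F_nt → F'_nt = 54.09 ksi.
R_n = F'_nt · A_b · n = 54.09 × 0.4418 × 5 = 119.5 kips.
Allowable strength R_n/Ω = 119.5 / 2 = 59.7 kips.

59.7 kips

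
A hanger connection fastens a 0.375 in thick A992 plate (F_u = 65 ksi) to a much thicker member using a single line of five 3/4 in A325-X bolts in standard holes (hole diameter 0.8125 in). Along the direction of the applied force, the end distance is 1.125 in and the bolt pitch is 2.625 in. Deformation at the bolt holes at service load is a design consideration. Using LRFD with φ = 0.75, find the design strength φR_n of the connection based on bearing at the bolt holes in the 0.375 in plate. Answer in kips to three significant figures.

147 kips

Per bolt r_n = 1.2 l_c t F_u ≤ 2.4 d t F_u; upper limit = 2.4 × 0.75 × 0.375 × 65 = 43.87 kips.
Edge bolt: l_c = 1.125 − 0.8125/2 = 0.7188 in → 1.2 × 0.7188 × 0.375 × 65 = 21.02 → r_n = 21.02 kips.
Interior bolts: l_c = 2.625 − 0.8125 = 1.812 in → 1.2 × 1.812 × 0.375 × 65 = 53.02 → r_n = 43.87 kips.
R_n = 1 × 21.02 + 4 × 43.87 = 196.5 kips.
Design strength φR_n = 0.75 × 196.5 = 147 kips.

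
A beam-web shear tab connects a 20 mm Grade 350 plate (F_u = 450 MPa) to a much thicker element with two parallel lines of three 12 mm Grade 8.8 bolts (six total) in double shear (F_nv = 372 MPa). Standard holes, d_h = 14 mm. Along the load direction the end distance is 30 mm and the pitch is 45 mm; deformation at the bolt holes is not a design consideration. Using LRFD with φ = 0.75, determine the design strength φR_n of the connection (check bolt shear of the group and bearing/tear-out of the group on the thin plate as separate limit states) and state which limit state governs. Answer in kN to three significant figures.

379 kN (bolt shear governs)

Bolt shear: A_b = π·12²/4 = 113.1 mm²; R_n = 372 × 113.1 × 6 × 2 / 1000 = 504.9 kN → 0.75 × 504.9 = 379 kN.
Bearing (1.5 l_c t F_u ≤ 3.0 d t F_u): upper limit = 3.0·12·20·450 / 1000 = 324 kN.
  Edge l_c = 30 − 14/2 = 23 → r_n = 310.5 kN; interior l_c = 45 − 14 = 31 → r_n = 324 kN.
  R_n,bearing = 2·310.5 + 4·324 = 1917 kN → 0.75 × 1917 = 1440 kN.
Bolt shear governs: 379 kN.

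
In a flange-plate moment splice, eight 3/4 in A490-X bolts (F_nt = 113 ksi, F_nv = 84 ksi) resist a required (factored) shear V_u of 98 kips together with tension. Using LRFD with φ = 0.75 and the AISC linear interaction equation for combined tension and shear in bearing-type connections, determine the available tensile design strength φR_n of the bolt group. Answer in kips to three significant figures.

A_b = π·0.75²/4 = 0.4418 in²; f_rv = 98 / (8 × 0.4418) = 27.73 ksi.
F'_nt = 1.3 F_nt − (F_nt / φF_nv) f_rv = 1.3·113 − (113/(0.75·84))·27.73 = 97.17 ksi, capped at F_nt → F'_nt = 97.17 ksi.
R_n = F'_nt · A_b · n = 97.17 × 0.4418 × 8 = 343.4 kips.
Design strength φR_n = 0.75 × 343.4 = 258 kips.

258 kips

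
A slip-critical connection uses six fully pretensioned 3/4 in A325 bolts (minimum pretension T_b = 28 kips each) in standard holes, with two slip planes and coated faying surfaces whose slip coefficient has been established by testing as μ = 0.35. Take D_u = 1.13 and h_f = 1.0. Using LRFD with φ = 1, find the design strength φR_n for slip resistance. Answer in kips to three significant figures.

133 kips

R_n = μ · D_u · h_f · T_b · n_s · n_b = 0.35 × 1.13 × 1.0 × 28 × 2 × 6 = 132.9 kips.
Design strength φR_n = 1 × 132.9 = 133 kips.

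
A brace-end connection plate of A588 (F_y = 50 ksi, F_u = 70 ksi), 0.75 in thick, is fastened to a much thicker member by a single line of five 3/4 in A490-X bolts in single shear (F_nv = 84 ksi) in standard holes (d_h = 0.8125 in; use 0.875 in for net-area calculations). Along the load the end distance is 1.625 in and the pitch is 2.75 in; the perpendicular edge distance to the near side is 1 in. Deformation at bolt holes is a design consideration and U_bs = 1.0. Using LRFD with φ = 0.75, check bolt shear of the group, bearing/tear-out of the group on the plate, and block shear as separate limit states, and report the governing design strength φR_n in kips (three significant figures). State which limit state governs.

Bolt shear: A_b = π·0.75²/4 = 0.4418 in²; R_n = 84 × 0.4418 × 5 × 1 = 185.6 kips → 0.75 × 185.6 = 139 kips.
Bearing: edge l_c = 1.219, r_n = 76.78 kips; interior l_c = 1.938, r_n = 94.5 kips; R_n = 76.78 + 4·94.5 = 454.8 kips → 341 kips.
Block shear: A_gv = 9.469, A_nv = 6.516, A_nt = 0.4219 in²; R_n = min(0.6F_uA_nv, 0.6F_yA_gv) + U_bs·F_u·A_nt = 303.2 kips → 227 kips.
Bolt shear governs: 139 kips.

139 kips (bolt shear governs)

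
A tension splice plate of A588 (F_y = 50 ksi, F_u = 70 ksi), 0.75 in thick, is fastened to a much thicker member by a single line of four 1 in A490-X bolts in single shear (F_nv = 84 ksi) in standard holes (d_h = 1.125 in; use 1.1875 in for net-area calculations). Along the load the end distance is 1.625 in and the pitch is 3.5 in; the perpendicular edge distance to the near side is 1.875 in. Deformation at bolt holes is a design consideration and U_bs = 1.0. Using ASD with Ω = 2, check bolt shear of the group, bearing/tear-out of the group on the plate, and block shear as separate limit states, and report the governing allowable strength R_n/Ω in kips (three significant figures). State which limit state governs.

132 kips (bolt shear governs)

Bolt shear: A_b = π·1²/4 = 0.7854 in²; R_n = 84 × 0.7854 × 4 × 1 = 263.9 kips → 263.9 / 2 = 132 kips.
Bearing: edge l_c = 1.062, r_n = 66.94 kips; interior l_c = 2.375, r_n = 126 kips; R_n = 66.94 + 3·126 = 444.9 kips → 222 kips.
Block shear: A_gv = 9.094, A_nv = 5.977, A_nt = 0.9609 in²; R_n = min(0.6F_uA_nv, 0.6F_yA_gv) + U_bs·F_u·A_nt = 318.3 kips → 159 kips.
Bolt shear governs: 132 kips.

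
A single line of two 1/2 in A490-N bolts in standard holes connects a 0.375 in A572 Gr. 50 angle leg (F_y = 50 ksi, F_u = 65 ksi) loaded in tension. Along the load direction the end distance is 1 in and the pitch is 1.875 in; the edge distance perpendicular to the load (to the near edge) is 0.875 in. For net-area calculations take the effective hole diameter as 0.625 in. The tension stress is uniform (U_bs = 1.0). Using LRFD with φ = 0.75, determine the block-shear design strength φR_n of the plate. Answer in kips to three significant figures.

31.5 kips

Shear plane L_v = 1 + 1·1.875 = 2.875 in; A_gv = 2.875 × 0.375 = 1.078 in².
A_nv = (2.875 − 1.5·0.625) × 0.375 = 0.7266 in².
A_nt = (0.875 − 0.5·0.625) × 0.375 = 0.2109 in².
0.6 F_u A_nv = 28.34 kips; 0.6 F_y A_gv = 32.34 kips → shear rupture governs the shear term.
R_n = 28.34 + 1.0 × 65 × 0.2109 = 42.05 kips.
Design strength φR_n = 0.75 × 42.05 = 31.5 kips.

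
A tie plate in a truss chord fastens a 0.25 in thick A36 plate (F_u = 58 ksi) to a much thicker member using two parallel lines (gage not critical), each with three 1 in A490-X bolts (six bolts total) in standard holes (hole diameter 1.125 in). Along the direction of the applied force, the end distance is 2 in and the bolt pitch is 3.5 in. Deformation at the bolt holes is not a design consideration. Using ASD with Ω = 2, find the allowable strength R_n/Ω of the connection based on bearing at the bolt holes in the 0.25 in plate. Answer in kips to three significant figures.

Per bolt r_n = 1.5 l_c t F_u ≤ 3.0 d t F_u; upper limit = 3.0 × 1 × 0.25 × 58 = 43.5 kips.
Edge bolt: l_c = 2 − 1.125/2 = 1.438 in → 1.5 × 1.438 × 0.25 × 58 = 31.27 → r_n = 31.27 kips.
Interior bolts: l_c = 3.5 − 1.125 = 2.375 in → 1.5 × 2.375 × 0.25 × 58 = 51.66 → r_n = 43.5 kips.
R_n = 2 × 31.27 + 4 × 43.5 = 236.5 kips.
Allowable strength R_n/Ω = 236.5 / 2 = 118 kips.

118 kips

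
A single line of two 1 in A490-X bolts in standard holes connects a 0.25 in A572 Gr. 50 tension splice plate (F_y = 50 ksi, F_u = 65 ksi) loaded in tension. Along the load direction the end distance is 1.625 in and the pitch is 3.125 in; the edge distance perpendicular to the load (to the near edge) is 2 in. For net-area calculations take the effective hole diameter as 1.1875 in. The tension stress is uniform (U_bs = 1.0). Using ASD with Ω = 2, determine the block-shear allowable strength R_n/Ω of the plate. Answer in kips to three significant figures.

25.9 kips

Shear plane L_v = 1.625 + 1·3.125 = 4.75 in; A_gv = 4.75 × 0.25 = 1.188 in².
A_nv = (4.75 − 1.5·1.1875) × 0.25 = 0.7422 in².
A_nt = (2 − 0.5·1.1875) × 0.25 = 0.3516 in².
0.6 F_u A_nv = 28.95 kips; 0.6 F_y A_gv = 35.62 kips → shear rupture governs the shear term.
R_n = 28.95 + 1.0 × 65 × 0.3516 = 51.8 kips.
Allowable strength R_n/Ω = 51.8 / 2 = 25.9 kips.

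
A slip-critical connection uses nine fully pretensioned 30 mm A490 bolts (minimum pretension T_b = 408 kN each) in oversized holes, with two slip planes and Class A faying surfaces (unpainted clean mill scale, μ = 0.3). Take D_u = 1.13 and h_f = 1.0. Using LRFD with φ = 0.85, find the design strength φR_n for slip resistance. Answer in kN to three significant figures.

2120 kN

R_n = μ · D_u · h_f · T_b · n_s · n_b = 0.3 × 1.13 × 1.0 × 408 × 2 × 9 = 2490 kN.
Design strength φR_n = 0.85 × 2490 = 2120 kN.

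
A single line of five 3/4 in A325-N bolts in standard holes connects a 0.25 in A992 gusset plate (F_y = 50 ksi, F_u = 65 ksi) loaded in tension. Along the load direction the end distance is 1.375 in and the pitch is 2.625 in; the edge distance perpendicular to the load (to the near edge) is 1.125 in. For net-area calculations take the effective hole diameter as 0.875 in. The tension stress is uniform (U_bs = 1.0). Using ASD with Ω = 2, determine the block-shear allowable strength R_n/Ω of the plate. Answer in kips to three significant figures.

44.3 kips

Shear plane L_v = 1.375 + 4·2.625 = 11.88 in; A_gv = 11.88 × 0.25 = 2.969 in².
A_nv = (11.88 − 4.5·0.875) × 0.25 = 1.984 in².
A_nt = (1.125 − 0.5·0.875) × 0.25 = 0.1719 in².
0.6 F_u A_nv = 77.39 kips; 0.6 F_y A_gv = 89.06 kips → shear rupture governs the shear term.
R_n = 77.39 + 1.0 × 65 × 0.1719 = 88.56 kips.
Allowable strength R_n/Ω = 88.56 / 2 = 44.3 kips.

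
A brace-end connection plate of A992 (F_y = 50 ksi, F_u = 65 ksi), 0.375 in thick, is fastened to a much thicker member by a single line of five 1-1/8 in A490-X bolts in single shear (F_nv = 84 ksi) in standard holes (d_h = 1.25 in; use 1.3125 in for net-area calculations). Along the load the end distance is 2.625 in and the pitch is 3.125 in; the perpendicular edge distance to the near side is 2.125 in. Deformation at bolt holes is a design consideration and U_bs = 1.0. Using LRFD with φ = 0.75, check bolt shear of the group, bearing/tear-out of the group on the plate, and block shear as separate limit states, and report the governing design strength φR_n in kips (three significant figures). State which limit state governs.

128 kips (block shear governs)

Bolt shear: A_b = π·1.125²/4 = 0.994 in²; R_n = 84 × 0.994 × 5 × 1 = 417.5 kips → 0.75 × 417.5 = 313 kips.
Bearing: edge l_c = 2, r_n = 58.5 kips; interior l_c = 1.875, r_n = 54.84 kips; R_n = 58.5 + 4·54.84 = 277.9 kips → 208 kips.
Block shear: A_gv = 5.672, A_nv = 3.457, A_nt = 0.5508 in²; R_n = min(0.6F_uA_nv, 0.6F_yA_gv) + U_bs·F_u·A_nt = 170.6 kips → 128 kips.
Block shear governs: 128 kips.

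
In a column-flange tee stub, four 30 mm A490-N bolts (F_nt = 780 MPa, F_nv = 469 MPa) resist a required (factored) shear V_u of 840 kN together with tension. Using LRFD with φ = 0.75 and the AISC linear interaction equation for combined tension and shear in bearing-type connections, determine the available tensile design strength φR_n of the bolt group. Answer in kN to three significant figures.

753 kN

A_b = π·30²/4 = 706.9 mm²; f_rv = 840 × 1000 / (4 × 706.9) = 297.1 MPa.
F'_nt = 1.3 F_nt − (F_nt / φF_nv) f_rv = 1.3·780 − (780/(0.75·469))·297.1 = 355.2 MPa, capped at F_nt → F'_nt = 355.2 MPa.
R_n = F'_nt · A_b · n = 355.2 × 706.9 × 4 / 1000 = 1004 kN.
Design strength φR_n = 0.75 × 1004 = 753 kN.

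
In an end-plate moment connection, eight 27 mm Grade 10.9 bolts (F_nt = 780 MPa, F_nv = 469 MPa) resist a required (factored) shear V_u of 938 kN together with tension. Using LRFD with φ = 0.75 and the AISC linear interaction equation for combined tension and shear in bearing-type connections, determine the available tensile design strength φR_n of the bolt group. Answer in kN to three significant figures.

A_b = π·27²/4 = 572.6 mm²; f_rv = 938 × 1000 / (8 × 572.6) = 204.8 MPa.
F'_nt = 1.3 F_nt − (F_nt / φF_nv) f_rv = 1.3·780 − (780/(0.75·469))·204.8 = 559.9 MPa, capped at F_nt → F'_nt = 559.9 MPa.
R_n = F'_nt · A_b · n = 559.9 × 572.6 × 8 / 1000 = 2565 kN.
Design strength φR_n = 0.75 × 2565 = 1920 kN.

1920 kN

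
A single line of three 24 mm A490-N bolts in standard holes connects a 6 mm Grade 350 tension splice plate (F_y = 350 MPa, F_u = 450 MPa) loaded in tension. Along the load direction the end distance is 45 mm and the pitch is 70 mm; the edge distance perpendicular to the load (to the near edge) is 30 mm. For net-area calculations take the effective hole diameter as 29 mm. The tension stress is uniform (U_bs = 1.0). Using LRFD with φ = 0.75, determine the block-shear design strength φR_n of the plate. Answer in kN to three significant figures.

168 kN

Shear plane L_v = 45 + 2·70 = 185 mm; A_gv = 185 × 6 = 1110 mm².
A_nv = (185 − 2.5·29) × 6 = 675 mm².
A_nt = (30 − 0.5·29) × 6 = 93 mm².
0.6 F_u A_nv = 182.2 kN; 0.6 F_y A_gv = 233.1 kN → shear rupture governs the shear term.
R_n = 182.2 + 1.0 × 450 × 93 / 1000 = 224.1 kN.
Design strength φR_n = 0.75 × 224.1 = 168 kN.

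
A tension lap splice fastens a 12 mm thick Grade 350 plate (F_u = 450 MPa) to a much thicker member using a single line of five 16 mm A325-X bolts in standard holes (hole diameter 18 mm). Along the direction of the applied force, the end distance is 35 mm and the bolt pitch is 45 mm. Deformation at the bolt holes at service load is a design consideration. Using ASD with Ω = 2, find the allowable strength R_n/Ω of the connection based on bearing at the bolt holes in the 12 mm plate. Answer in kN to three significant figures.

Per bolt r_n = 1.2 l_c t F_u ≤ 2.4 d t F_u; upper limit = 2.4 × 16 × 12 × 450 / 1000 = 207.4 kN.
Edge bolt: l_c = 35 − 18/2 = 26 mm → 1.2 × 26 × 12 × 450 / 1000 = 168.5 → r_n = 168.5 kN.
Interior bolts: l_c = 45 − 18 = 27 mm → 1.2 × 27 × 12 × 450 / 1000 = 175 → r_n = 175 kN.
R_n = 1 × 168.5 + 4 × 175 = 868.3 kN.
Allowable strength R_n/Ω = 868.3 / 2 = 434 kN.

434 kN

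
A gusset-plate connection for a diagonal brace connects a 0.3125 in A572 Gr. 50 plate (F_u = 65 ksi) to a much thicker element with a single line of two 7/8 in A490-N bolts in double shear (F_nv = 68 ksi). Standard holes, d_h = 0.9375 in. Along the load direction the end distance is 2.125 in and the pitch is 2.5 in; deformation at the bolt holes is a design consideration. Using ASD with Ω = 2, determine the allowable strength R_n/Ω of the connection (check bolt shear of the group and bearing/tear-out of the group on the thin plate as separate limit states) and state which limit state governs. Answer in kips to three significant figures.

Bolt shear: A_b = π·0.875²/4 = 0.6013 in²; R_n = 68 × 0.6013 × 2 × 2 = 163.6 kips → 163.6 / 2 = 81.8 kips.
Bearing (1.2 l_c t F_u ≤ 2.4 d t F_u): upper limit = 2.4·0.875·0.3125·65 = 42.66 kips.
  Edge l_c = 2.125 − 0.9375/2 = 1.656 → r_n = 40.37 kips; interior l_c = 2.5 − 0.9375 = 1.562 → r_n = 38.09 kips.
  R_n,bearing = 1·40.37 + 1·38.09 = 78.46 kips → 78.46 / 2 = 39.2 kips.
Bearing governs: 39.2 kips.

39.2 kips (bearing governs)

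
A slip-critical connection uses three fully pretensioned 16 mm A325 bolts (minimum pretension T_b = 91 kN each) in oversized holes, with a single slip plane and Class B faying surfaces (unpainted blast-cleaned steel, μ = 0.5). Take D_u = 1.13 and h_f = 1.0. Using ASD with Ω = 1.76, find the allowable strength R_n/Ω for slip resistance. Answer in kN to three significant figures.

R_n = μ · D_u · h_f · T_b · n_s · n_b = 0.5 × 1.13 × 1.0 × 91 × 1 × 3 = 154.2 kN.
Allowable strength R_n/Ω = 154.2 / 1.76 = 87.6 kN.

87.6 kN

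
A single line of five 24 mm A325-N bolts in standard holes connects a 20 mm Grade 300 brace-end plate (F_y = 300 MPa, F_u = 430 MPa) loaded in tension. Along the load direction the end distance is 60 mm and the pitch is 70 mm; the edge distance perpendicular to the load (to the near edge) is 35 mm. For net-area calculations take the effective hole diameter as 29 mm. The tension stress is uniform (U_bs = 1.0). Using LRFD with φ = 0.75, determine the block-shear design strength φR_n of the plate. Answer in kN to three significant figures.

Shear plane L_v = 60 + 4·70 = 340 mm; A_gv = 340 × 20 = 6800 mm².
A_nv = (340 − 4.5·29) × 20 = 4190 mm².
A_nt = (35 − 0.5·29) × 20 = 410 mm².
0.6 F_u A_nv = 1081 kN; 0.6 F_y A_gv = 1224 kN → shear rupture governs the shear term.
R_n = 1081 + 1.0 × 430 × 410 / 1000 = 1257 kN.
Design strength φR_n = 0.75 × 1257 = 943 kN.

943 kN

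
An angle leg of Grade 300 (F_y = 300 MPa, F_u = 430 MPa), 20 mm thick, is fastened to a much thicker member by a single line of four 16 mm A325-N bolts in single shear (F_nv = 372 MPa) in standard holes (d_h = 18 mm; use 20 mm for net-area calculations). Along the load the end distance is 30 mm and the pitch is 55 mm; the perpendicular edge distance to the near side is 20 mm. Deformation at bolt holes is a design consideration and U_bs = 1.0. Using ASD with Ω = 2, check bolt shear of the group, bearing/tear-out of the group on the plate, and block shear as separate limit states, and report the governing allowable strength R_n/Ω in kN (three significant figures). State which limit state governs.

150 kN (bolt shear governs)

Bolt shear: A_b = π·16²/4 = 201.1 mm²; R_n = 372 × 201.1 × 4 × 1 / 1000 = 299.2 kN → 299.2 / 2 = 150 kN.
Bearing: edge l_c = 21, r_n = 216.7 kN; interior l_c = 37, r_n = 330.2 kN; R_n = 216.7 + 3·330.2 = 1207 kN → 604 kN.
Block shear: A_gv = 3900, A_nv = 2500, A_nt = 200 mm²; R_n = min(0.6F_uA_nv, 0.6F_yA_gv) + U_bs·F_u·A_nt = 731 kN → 366 kN.
Bolt shear governs: 150 kN.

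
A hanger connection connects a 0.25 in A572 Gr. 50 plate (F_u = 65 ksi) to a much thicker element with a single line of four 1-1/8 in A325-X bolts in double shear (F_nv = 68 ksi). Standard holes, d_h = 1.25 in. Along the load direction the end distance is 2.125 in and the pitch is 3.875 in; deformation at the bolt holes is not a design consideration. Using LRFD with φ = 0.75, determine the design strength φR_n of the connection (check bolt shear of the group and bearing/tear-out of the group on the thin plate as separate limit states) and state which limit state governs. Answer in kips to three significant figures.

151 kips (bearing governs)

Bolt shear: A_b = π·1.125²/4 = 0.994 in²; R_n = 68 × 0.994 × 4 × 2 = 540.7 kips → 0.75 × 540.7 = 406 kips.
Bearing (1.5 l_c t F_u ≤ 3.0 d t F_u): upper limit = 3.0·1.125·0.25·65 = 54.84 kips.
  Edge l_c = 2.125 − 1.25/2 = 1.5 → r_n = 36.56 kips; interior l_c = 3.875 − 1.25 = 2.625 → r_n = 54.84 kips.
  R_n,bearing = 1·36.56 + 3·54.84 = 201.1 kips → 0.75 × 201.1 = 151 kips.
Bearing governs: 151 kips.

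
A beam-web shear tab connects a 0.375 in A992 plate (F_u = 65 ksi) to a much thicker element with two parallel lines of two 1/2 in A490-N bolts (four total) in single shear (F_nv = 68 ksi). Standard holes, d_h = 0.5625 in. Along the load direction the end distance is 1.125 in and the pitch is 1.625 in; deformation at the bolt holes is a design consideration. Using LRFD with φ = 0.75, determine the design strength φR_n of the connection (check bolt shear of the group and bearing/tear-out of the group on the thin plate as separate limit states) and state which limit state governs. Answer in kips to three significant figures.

40.1 kips (bolt shear governs)

Bolt shear: A_b = π·0.5²/4 = 0.1963 in²; R_n = 68 × 0.1963 × 4 × 1 = 53.41 kips → 0.75 × 53.41 = 40.1 kips.
Bearing (1.2 l_c t F_u ≤ 2.4 d t F_u): upper limit = 2.4·0.5·0.375·65 = 29.25 kips.
  Edge l_c = 1.125 − 0.5625/2 = 0.8438 → r_n = 24.68 kips; interior l_c = 1.625 − 0.5625 = 1.062 → r_n = 29.25 kips.
  R_n,bearing = 2·24.68 + 2·29.25 = 107.9 kips → 0.75 × 107.9 = 80.9 kips.
Bolt shear governs: 40.1 kips.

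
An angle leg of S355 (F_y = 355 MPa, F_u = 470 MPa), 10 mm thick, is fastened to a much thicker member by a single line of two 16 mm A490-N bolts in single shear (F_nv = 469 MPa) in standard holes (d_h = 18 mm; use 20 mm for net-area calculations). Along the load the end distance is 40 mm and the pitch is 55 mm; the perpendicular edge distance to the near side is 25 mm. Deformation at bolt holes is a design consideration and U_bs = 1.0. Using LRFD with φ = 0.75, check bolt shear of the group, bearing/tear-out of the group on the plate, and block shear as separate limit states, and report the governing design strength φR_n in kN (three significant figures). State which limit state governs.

141 kN (bolt shear governs)

Bolt shear: A_b = π·16²/4 = 201.1 mm²; R_n = 469 × 201.1 × 2 × 1 / 1000 = 188.6 kN → 0.75 × 188.6 = 141 kN.
Bearing: edge l_c = 31, r_n = 174.8 kN; interior l_c = 37, r_n = 180.5 kN; R_n = 174.8 + 1·180.5 = 355.3 kN → 266 kN.
Block shear: A_gv = 950, A_nv = 650, A_nt = 150 mm²; R_n = min(0.6F_uA_nv, 0.6F_yA_gv) + U_bs·F_u·A_nt = 253.8 kN → 190 kN.
Bolt shear governs: 141 kN.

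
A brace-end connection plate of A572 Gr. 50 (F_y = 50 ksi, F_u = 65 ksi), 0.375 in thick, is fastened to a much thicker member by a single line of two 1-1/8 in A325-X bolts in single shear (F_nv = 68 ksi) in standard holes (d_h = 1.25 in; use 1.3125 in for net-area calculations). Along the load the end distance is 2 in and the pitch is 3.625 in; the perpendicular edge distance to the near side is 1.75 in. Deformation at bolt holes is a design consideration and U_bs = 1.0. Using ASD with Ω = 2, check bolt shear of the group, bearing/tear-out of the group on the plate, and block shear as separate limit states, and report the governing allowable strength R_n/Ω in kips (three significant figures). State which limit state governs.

Bolt shear: A_b = π·1.125²/4 = 0.994 in²; R_n = 68 × 0.994 × 2 × 1 = 135.2 kips → 135.2 / 2 = 67.6 kips.
Bearing: edge l_c = 1.375, r_n = 40.22 kips; interior l_c = 2.375, r_n = 65.81 kips; R_n = 40.22 + 1·65.81 = 106 kips → 53 kips.
Block shear: A_gv = 2.109, A_nv = 1.371, A_nt = 0.4102 in²; R_n = min(0.6F_uA_nv, 0.6F_yA_gv) + U_bs·F_u·A_nt = 80.13 kips → 40.1 kips.
Block shear governs: 40.1 kips.

40.1 kips (block shear governs)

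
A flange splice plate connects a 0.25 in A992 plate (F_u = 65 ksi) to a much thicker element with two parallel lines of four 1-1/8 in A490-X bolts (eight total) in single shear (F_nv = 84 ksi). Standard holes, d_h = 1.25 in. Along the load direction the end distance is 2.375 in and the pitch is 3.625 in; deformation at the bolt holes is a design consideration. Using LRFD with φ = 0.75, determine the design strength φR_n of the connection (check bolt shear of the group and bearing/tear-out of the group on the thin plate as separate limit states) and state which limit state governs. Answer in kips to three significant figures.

249 kips (bearing governs)

Bolt shear: A_b = π·1.125²/4 = 0.994 in²; R_n = 84 × 0.994 × 8 × 1 = 668 kips → 0.75 × 668 = 501 kips.
Bearing (1.2 l_c t F_u ≤ 2.4 d t F_u): upper limit = 2.4·1.125·0.25·65 = 43.87 kips.
  Edge l_c = 2.375 − 1.25/2 = 1.75 → r_n = 34.12 kips; interior l_c = 3.625 − 1.25 = 2.375 → r_n = 43.87 kips.
  R_n,bearing = 2·34.12 + 6·43.87 = 331.5 kips → 0.75 × 331.5 = 249 kips.
Bearing governs: 249 kips.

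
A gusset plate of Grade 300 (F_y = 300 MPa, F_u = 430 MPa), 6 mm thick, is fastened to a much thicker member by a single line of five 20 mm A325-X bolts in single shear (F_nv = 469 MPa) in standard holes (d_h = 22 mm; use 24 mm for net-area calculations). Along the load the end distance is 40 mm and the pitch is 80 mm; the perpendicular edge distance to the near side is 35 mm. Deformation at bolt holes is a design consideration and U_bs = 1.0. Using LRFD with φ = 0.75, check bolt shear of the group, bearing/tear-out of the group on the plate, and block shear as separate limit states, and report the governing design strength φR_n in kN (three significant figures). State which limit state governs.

Bolt shear: A_b = π·20²/4 = 314.2 mm²; R_n = 469 × 314.2 × 5 × 1 / 1000 = 736.7 kN → 0.75 × 736.7 = 553 kN.
Bearing: edge l_c = 29, r_n = 89.78 kN; interior l_c = 58, r_n = 123.8 kN; R_n = 89.78 + 4·123.8 = 585.1 kN → 439 kN.
Block shear: A_gv = 2160, A_nv = 1512, A_nt = 138 mm²; R_n = min(0.6F_uA_nv, 0.6F_yA_gv) + U_bs·F_u·A_nt = 448.1 kN → 336 kN.
Block shear governs: 336 kN.

336 kN (block shear governs)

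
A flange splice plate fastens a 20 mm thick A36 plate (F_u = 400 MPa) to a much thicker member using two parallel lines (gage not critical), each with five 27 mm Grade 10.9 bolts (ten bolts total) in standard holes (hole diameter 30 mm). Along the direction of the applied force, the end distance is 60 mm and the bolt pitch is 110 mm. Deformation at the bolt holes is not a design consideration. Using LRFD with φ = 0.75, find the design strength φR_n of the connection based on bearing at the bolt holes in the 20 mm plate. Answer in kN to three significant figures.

4700 kN

Per bolt r_n = 1.5 l_c t F_u ≤ 3.0 d t F_u; upper limit = 3.0 × 27 × 20 × 400 / 1000 = 648 kN.
Edge bolt: l_c = 60 − 30/2 = 45 mm → 1.5 × 45 × 20 × 400 / 1000 = 540 → r_n = 540 kN.
Interior bolts: l_c = 110 − 30 = 80 mm → 1.5 × 80 × 20 × 400 / 1000 = 960 → r_n = 648 kN.
R_n = 2 × 540 + 8 × 648 = 6264 kN.
Design strength φR_n = 0.75 × 6264 = 4700 kN.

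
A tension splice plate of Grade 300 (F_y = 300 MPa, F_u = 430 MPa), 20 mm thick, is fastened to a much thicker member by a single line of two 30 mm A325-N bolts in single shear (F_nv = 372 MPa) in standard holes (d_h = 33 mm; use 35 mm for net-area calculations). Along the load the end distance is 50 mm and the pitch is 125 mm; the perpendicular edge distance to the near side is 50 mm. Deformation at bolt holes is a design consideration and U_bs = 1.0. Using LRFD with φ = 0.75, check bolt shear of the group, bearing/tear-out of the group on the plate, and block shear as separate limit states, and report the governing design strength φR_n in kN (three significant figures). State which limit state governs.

394 kN (bolt shear governs)

Bolt shear: A_b = π·30²/4 = 706.9 mm²; R_n = 372 × 706.9 × 2 × 1 / 1000 = 525.9 kN → 0.75 × 525.9 = 394 kN.
Bearing: edge l_c = 33.5, r_n = 345.7 kN; interior l_c = 92, r_n = 619.2 kN; R_n = 345.7 + 1·619.2 = 964.9 kN → 724 kN.
Block shear: A_gv = 3500, A_nv = 2450, A_nt = 650 mm²; R_n = min(0.6F_uA_nv, 0.6F_yA_gv) + U_bs·F_u·A_nt = 909.5 kN → 682 kN.
Bolt shear governs: 394 kN.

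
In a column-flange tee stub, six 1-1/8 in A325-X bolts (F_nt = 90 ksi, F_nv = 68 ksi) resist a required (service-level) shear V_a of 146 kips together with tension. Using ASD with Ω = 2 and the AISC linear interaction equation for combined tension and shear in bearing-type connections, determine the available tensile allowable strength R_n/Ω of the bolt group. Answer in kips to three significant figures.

156 kips

A_b = π·1.125²/4 = 0.994 in²; f_rv = 146 / (6 × 0.994) = 24.48 ksi.
F'_nt = 1.3 F_nt − (Ω F_nt / F_nv) f_rv = 1.3·90 − (2·90/68)·24.48 = 52.2 ksi, capped at F_nt → F'_nt = 52.2 ksi.
R_n = F'_nt · A_b · n = 52.2 × 0.994 × 6 = 311.3 kips.
Allowable strength R_n/Ω = 311.3 / 2 = 156 kips.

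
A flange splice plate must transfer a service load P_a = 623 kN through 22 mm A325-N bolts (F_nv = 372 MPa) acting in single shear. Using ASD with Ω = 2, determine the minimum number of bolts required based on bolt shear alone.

A_b = π·22²/4 = 380.1 mm².
Per-bolt allowable strength R_n/Ω = 372 × 380.1 × 1 / 1000 / 2 = 70.7 kN.
n ≥ 623 / 70.7 = 8.811 → use 9 bolts.

9 bolts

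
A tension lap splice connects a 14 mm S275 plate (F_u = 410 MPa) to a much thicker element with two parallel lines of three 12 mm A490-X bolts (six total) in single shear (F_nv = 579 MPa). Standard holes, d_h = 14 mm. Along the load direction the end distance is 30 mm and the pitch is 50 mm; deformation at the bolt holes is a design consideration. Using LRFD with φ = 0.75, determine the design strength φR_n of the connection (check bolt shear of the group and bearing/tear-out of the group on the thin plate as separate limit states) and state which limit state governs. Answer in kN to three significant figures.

295 kN (bolt shear governs)

Bolt shear: A_b = π·12²/4 = 113.1 mm²; R_n = 579 × 113.1 × 6 × 1 / 1000 = 392.9 kN → 0.75 × 392.9 = 295 kN.
Bearing (1.2 l_c t F_u ≤ 2.4 d t F_u): upper limit = 2.4·12·14·410 / 1000 = 165.3 kN.
  Edge l_c = 30 − 14/2 = 23 → r_n = 158.4 kN; interior l_c = 50 − 14 = 36 → r_n = 165.3 kN.
  R_n,bearing = 2·158.4 + 4·165.3 = 978.1 kN → 0.75 × 978.1 = 734 kN.
Bolt shear governs: 295 kN.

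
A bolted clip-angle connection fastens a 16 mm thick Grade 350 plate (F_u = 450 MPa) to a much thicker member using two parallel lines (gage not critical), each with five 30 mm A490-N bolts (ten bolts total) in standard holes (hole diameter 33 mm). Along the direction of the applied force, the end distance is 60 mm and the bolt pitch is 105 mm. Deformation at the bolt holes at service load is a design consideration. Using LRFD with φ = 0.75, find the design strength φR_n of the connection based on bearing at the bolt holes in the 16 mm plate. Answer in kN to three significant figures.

Per bolt r_n = 1.2 l_c t F_u ≤ 2.4 d t F_u; upper limit = 2.4 × 30 × 16 × 450 / 1000 = 518.4 kN.
Edge bolt: l_c = 60 − 33/2 = 43.5 mm → 1.2 × 43.5 × 16 × 450 / 1000 = 375.8 → r_n = 375.8 kN.
Interior bolts: l_c = 105 − 33 = 72 mm → 1.2 × 72 × 16 × 450 / 1000 = 622.1 → r_n = 518.4 kN.
R_n = 2 × 375.8 + 8 × 518.4 = 4899 kN.
Design strength φR_n = 0.75 × 4899 = 3670 kN.

3670 kN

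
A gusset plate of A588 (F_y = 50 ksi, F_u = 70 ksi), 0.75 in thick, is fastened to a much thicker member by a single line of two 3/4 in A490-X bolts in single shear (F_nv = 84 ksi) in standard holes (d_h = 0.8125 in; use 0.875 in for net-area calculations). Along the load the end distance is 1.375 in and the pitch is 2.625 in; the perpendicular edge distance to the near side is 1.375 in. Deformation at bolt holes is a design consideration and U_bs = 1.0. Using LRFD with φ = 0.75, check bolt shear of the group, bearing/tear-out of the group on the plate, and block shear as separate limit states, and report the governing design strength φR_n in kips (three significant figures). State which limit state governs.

55.7 kips (bolt shear governs)

Bolt shear: A_b = π·0.75²/4 = 0.4418 in²; R_n = 84 × 0.4418 × 2 × 1 = 74.22 kips → 0.75 × 74.22 = 55.7 kips.
Bearing: edge l_c = 0.9688, r_n = 61.03 kips; interior l_c = 1.812, r_n = 94.5 kips; R_n = 61.03 + 1·94.5 = 155.5 kips → 117 kips.
Block shear: A_gv = 3, A_nv = 2.016, A_nt = 0.7031 in²; R_n = min(0.6F_uA_nv, 0.6F_yA_gv) + U_bs·F_u·A_nt = 133.9 kips → 100 kips.
Bolt shear governs: 55.7 kips.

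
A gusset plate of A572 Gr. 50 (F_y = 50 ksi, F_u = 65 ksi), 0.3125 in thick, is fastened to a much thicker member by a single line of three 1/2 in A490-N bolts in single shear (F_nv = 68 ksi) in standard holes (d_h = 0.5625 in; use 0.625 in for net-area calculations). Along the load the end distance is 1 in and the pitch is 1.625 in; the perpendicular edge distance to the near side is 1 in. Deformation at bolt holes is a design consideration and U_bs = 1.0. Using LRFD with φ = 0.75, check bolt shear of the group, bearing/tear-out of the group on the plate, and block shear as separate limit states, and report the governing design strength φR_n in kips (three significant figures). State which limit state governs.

30 kips (bolt shear governs)

Bolt shear: A_b = π·0.5²/4 = 0.1963 in²; R_n = 68 × 0.1963 × 3 × 1 = 40.06 kips → 0.75 × 40.06 = 30 kips.
Bearing: edge l_c = 0.7188, r_n = 17.52 kips; interior l_c = 1.062, r_n = 24.38 kips; R_n = 17.52 + 2·24.38 = 66.27 kips → 49.7 kips.
Block shear: A_gv = 1.328, A_nv = 0.8398, A_nt = 0.2148 in²; R_n = min(0.6F_uA_nv, 0.6F_yA_gv) + U_bs·F_u·A_nt = 46.72 kips → 35 kips.
Bolt shear governs: 30 kips.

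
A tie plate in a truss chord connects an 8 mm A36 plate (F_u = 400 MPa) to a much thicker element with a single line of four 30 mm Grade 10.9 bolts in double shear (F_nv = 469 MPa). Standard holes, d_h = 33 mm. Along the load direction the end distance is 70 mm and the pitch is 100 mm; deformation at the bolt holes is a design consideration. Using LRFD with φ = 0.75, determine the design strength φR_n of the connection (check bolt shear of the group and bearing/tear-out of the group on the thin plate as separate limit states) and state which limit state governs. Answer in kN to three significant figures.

672 kN (bearing governs)

Bolt shear: A_b = π·30²/4 = 706.9 mm²; R_n = 469 × 706.9 × 4 × 2 / 1000 = 2652 kN → 0.75 × 2652 = 1990 kN.
Bearing (1.2 l_c t F_u ≤ 2.4 d t F_u): upper limit = 2.4·30·8·400 / 1000 = 230.4 kN.
  Edge l_c = 70 − 33/2 = 53.5 → r_n = 205.4 kN; interior l_c = 100 − 33 = 67 → r_n = 230.4 kN.
  R_n,bearing = 1·205.4 + 3·230.4 = 896.6 kN → 0.75 × 896.6 = 672 kN.
Bearing governs: 672 kN.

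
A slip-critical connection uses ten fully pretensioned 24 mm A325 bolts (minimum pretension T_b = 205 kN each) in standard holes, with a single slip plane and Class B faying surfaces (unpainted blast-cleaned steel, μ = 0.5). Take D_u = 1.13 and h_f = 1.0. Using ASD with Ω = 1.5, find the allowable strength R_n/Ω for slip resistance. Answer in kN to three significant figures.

772 kN

R_n = μ · D_u · h_f · T_b · n_s · n_b = 0.5 × 1.13 × 1.0 × 205 × 1 × 10 = 1158 kN.
Allowable strength R_n/Ω = 1158 / 1.5 = 772 kN.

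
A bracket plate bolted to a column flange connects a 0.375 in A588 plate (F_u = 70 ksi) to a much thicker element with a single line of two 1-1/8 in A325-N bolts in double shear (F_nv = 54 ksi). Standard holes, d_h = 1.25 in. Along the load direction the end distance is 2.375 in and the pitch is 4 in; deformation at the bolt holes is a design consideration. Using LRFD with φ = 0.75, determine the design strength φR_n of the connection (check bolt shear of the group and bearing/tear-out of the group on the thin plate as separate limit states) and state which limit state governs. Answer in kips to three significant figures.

Bolt shear: A_b = π·1.125²/4 = 0.994 in²; R_n = 54 × 0.994 × 2 × 2 = 214.7 kips → 0.75 × 214.7 = 161 kips.
Bearing (1.2 l_c t F_u ≤ 2.4 d t F_u): upper limit = 2.4·1.125·0.375·70 = 70.88 kips.
  Edge l_c = 2.375 − 1.25/2 = 1.75 → r_n = 55.13 kips; interior l_c = 4 − 1.25 = 2.75 → r_n = 70.88 kips.
  R_n,bearing = 1·55.13 + 1·70.88 = 126 kips → 0.75 × 126 = 94.5 kips.
Bearing governs: 94.5 kips.

94.5 kips (bearing governs)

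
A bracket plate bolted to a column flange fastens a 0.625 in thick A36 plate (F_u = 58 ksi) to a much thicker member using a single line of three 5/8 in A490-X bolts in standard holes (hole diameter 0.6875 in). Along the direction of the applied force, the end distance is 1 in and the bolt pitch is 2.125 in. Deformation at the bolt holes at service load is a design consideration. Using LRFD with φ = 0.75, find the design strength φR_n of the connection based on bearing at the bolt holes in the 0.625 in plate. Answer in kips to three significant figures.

103 kips

Per bolt r_n = 1.2 l_c t F_u ≤ 2.4 d t F_u; upper limit = 2.4 × 0.625 × 0.625 × 58 = 54.38 kips.
Edge bolt: l_c = 1 − 0.6875/2 = 0.6562 in → 1.2 × 0.6562 × 0.625 × 58 = 28.55 → r_n = 28.55 kips.
Interior bolts: l_c = 2.125 − 0.6875 = 1.438 in → 1.2 × 1.438 × 0.625 × 58 = 62.53 → r_n = 54.38 kips.
R_n = 1 × 28.55 + 2 × 54.38 = 137.3 kips.
Design strength φR_n = 0.75 × 137.3 = 103 kips.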